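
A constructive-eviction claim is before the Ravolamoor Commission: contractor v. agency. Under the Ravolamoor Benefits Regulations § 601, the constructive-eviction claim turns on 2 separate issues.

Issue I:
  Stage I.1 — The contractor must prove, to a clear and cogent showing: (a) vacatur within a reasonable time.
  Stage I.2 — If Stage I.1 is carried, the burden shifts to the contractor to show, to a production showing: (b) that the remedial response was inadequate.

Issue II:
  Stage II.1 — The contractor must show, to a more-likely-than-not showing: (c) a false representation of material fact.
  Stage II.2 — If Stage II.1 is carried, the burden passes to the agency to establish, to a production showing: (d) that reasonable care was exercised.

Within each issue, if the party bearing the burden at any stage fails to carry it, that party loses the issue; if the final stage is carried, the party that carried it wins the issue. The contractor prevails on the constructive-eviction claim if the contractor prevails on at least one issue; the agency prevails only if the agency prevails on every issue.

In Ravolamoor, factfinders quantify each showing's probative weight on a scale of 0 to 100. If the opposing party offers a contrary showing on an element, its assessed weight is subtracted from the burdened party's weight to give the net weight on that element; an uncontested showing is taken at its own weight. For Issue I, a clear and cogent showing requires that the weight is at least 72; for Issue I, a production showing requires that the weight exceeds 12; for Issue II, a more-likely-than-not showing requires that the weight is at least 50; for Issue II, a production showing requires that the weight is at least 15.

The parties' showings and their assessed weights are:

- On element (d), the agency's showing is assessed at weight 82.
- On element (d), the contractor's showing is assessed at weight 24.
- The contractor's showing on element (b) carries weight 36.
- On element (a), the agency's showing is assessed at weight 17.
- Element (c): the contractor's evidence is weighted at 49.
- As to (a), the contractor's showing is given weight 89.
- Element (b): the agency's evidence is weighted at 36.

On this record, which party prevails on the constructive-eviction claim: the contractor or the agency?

agency

— Issue I —
Stage I.1 (contractor, a clear and cogent showing, weight is at least 72): (a) net 89−17=72 ≥ 72 — meets.
  Stage I.1 is satisfied; the contractor continues to bear the burden.
Stage I.2 (contractor, a production showing, weight exceeds 12): (b) net 36−36=0 ≤ 12 — fails.
  Not every element is met, so the contractor fails to carry Stage I.2.
The agency prevails on this issue.
— Issue II —
Stage II.1 — burden on contractor; standard: a more-likely-than-not showing (weight is at least 50).
    (c): 49 < 50 [not met]
  The contractor does not carry Stage II.1.
So the agency prevails on this issue.
Per-issue: Issue I → agency; Issue II → agency. The contractor must prevail on at least one issue; overall, the agency prevails.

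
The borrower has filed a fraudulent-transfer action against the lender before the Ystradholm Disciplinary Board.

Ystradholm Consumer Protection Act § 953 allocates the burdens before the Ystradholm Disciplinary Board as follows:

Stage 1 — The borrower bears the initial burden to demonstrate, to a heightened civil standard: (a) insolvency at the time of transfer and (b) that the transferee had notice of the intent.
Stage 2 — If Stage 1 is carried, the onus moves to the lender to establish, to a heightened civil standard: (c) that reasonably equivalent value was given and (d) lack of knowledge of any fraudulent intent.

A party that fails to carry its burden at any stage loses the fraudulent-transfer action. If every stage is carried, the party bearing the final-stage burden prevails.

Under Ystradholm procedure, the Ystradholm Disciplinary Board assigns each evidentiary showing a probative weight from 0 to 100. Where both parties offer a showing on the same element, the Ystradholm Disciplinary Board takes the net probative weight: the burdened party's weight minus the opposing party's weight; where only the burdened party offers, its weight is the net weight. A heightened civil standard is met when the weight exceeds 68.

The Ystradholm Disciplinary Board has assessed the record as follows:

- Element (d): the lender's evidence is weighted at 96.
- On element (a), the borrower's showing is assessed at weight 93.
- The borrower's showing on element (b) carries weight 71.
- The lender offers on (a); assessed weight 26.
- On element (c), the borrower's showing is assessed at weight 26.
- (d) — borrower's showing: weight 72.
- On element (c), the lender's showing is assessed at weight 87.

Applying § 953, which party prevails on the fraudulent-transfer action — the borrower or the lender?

At Stage 1 the borrower must meet a heightened civil standard (weight exceeds 68): on (a) the weight is 93 less the opposing 26 gives net 67, which does not exceed 68, so (a) does not meet the standard; on (b) the weight is 71, > 68, so (b) meets the standard.
  Not every element is met, so the borrower fails to carry Stage 1.
So the lender prevails.

lender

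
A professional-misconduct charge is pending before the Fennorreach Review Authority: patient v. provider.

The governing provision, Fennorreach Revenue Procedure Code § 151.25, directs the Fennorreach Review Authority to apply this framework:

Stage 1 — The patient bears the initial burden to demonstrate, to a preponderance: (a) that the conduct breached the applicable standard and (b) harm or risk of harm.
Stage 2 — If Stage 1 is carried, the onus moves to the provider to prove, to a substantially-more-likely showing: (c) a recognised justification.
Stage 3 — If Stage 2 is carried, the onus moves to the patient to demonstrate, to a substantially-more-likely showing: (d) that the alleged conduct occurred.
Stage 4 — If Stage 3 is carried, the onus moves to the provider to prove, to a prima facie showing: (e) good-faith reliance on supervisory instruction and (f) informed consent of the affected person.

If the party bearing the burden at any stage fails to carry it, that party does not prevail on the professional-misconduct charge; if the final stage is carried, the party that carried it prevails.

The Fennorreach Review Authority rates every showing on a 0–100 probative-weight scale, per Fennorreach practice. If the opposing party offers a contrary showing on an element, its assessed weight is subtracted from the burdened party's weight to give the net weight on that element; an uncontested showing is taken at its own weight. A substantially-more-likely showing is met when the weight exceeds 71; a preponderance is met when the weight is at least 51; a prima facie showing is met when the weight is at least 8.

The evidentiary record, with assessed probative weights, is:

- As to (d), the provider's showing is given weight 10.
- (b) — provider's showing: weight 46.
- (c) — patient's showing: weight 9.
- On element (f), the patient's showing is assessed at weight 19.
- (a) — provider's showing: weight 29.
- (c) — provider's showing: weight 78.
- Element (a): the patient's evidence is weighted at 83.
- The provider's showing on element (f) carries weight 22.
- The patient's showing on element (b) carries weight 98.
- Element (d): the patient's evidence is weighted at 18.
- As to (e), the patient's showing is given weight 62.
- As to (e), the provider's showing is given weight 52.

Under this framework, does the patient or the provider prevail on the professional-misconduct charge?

patient

Stage 1 — burden on patient; standard: a preponderance (weight is at least 51).
    (a): 83 − 29 = 54 ≥ 51 [met]
    (b): 98 − 46 = 52 ≥ 51 [met]
  Stage 1 is satisfied; the onus moves to the provider.
Stage 2 — burden on provider; standard: a substantially-more-likely showing (weight exceeds 71).
    (c): 78 − 9 = 69 ≤ 71 [not met]
  Stage 2 not carried; the provider fails its burden.
So the patient prevails.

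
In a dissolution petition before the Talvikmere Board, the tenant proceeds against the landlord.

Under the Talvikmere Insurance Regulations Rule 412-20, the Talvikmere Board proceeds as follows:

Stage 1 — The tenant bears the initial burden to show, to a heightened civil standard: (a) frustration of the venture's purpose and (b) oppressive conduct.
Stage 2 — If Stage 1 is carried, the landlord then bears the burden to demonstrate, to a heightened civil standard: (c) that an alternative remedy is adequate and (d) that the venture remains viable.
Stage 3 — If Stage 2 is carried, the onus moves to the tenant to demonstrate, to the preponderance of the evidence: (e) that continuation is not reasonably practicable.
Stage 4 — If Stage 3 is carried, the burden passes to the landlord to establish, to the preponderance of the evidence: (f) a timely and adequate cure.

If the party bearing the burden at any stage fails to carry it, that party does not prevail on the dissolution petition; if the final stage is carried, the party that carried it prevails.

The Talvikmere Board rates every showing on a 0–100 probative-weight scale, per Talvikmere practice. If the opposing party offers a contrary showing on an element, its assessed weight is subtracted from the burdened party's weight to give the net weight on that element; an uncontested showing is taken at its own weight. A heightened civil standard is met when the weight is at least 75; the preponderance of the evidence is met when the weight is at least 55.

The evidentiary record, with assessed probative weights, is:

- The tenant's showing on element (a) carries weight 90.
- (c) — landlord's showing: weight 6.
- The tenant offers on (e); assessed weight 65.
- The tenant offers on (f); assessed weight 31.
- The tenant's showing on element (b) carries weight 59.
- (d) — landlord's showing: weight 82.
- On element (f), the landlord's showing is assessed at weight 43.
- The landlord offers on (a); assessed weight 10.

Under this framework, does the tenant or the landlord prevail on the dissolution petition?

At Stage 1 the tenant must meet a heightened civil standard (weight is at least 75): on (a) the weight is 90 less the opposing 10 gives net 80, ≥ 75, so (a) meets the standard; on (b) the weight is 59, < 75, so (b) does not meet the standard.
  The tenant does not carry Stage 1.
So the landlord prevails.

landlord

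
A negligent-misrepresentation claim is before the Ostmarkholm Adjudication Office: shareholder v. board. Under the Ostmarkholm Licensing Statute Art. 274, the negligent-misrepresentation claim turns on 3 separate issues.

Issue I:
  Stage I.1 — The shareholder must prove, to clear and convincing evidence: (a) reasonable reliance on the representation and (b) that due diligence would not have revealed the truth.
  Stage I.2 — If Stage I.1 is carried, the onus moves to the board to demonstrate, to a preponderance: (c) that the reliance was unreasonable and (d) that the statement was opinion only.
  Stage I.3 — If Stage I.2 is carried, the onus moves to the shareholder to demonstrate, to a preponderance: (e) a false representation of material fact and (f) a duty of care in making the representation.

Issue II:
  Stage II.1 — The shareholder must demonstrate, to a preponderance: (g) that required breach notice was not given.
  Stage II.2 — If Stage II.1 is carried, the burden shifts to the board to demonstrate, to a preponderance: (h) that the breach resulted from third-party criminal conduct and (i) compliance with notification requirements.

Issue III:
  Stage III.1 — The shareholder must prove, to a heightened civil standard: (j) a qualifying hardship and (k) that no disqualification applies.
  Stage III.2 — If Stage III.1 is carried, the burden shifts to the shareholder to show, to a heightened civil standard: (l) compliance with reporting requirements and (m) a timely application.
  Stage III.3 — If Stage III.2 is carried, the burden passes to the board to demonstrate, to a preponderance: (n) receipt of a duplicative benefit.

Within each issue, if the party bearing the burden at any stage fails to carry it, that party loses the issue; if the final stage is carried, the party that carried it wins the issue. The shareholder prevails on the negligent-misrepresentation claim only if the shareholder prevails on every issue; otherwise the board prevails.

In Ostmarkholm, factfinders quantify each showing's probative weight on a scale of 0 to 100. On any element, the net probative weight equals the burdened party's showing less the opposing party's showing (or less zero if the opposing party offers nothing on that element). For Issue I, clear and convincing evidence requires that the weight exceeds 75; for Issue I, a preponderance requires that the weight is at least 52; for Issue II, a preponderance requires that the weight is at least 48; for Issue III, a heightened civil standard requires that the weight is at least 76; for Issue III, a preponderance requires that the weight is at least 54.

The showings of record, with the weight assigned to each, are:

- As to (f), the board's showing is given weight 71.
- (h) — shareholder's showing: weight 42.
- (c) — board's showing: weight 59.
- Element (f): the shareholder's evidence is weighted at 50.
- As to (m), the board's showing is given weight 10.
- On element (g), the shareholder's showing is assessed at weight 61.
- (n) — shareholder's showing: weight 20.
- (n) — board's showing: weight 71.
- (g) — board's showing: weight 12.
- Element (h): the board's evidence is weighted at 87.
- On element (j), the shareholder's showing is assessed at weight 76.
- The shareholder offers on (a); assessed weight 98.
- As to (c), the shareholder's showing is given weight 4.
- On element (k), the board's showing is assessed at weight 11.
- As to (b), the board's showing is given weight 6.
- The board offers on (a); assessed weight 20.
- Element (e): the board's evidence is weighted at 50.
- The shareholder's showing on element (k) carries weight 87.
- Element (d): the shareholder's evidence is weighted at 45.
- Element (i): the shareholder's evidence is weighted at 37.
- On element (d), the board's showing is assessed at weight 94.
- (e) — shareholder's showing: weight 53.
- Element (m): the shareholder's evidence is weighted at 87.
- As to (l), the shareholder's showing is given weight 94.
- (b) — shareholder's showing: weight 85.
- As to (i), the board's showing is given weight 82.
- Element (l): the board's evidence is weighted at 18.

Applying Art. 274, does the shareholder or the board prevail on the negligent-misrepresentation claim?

shareholder

— Issue I —
Stage I.1 (shareholder, clear and convincing evidence, weight exceeds 75): (a) net 98−20=78 > 75 — meets; (b) net 85−6=79 > 75 — meets.
  All elements met. The burden passes to the board.
Stage I.2 (board, a preponderance, weight is at least 52): (c) net 59−4=55 ≥ 52 — meets; (d) net 94−45=49 < 52 — fails.
  Stage I.2 not carried; the board fails its burden.
The shareholder prevails on this issue.
— Issue II —
Stage II.1 (shareholder, a preponderance, weight is at least 48): (g) net 61−12=49 ≥ 48 — meets.
  The shareholder carries Stage II.1; the board now bears the burden.
Stage II.2 (board, a preponderance, weight is at least 48): (h) net 87−42=45 < 48 — fails; (i) net 82−37=45 < 48 — fails.
  Not every element is met, so the board fails to carry Stage II.2.
The analysis ends at Stage II.2; the shareholder prevails on this issue.
— Issue III —
Stage III.1 (shareholder, a heightened civil standard, weight is at least 76): (j) 76 ≥ 76 — meets; (k) net 87−11=76 ≥ 76 — meets.
  All elements met. The shareholder retains the burden for Stage III.2.
Stage III.2 (shareholder, a heightened civil standard, weight is at least 76): (l) net 94−18=76 ≥ 76 — meets; (m) net 87−10=77 ≥ 76 — meets.
  Stage III.2 carried; the burden shifts to the board.
Stage III.3 (board, a preponderance, weight is at least 54): (n) net 71−20=51 < 54 — fails.
  The board does not carry Stage III.3.
The shareholder prevails on this issue.
Per-issue: Issue I → shareholder; Issue II → shareholder; Issue III → shareholder. The shareholder must prevail on every issue; overall, the shareholder prevails.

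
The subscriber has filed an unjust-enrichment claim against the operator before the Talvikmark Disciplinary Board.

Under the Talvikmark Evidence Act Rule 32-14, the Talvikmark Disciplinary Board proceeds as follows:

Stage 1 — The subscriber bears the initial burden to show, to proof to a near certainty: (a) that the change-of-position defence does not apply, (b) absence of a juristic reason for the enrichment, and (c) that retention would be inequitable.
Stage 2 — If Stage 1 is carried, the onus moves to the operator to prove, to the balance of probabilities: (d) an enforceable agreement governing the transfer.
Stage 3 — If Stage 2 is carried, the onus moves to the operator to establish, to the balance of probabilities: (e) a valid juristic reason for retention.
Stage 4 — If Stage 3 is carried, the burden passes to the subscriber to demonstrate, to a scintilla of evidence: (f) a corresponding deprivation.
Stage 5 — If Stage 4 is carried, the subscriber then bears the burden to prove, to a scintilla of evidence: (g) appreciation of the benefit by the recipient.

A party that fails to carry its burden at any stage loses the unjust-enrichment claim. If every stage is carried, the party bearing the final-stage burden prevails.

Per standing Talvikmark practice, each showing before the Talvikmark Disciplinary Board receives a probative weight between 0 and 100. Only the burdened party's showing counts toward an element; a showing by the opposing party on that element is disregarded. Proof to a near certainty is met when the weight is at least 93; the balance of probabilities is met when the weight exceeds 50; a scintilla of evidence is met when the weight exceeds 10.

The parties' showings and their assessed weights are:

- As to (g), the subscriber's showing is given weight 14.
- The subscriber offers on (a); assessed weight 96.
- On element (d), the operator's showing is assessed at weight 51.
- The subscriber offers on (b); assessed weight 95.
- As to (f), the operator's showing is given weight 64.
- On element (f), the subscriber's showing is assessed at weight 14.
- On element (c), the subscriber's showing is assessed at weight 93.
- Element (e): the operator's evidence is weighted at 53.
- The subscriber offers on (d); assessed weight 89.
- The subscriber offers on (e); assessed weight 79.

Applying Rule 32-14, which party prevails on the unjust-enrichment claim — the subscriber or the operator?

Stage 1 (subscriber, proof to a near certainty, weight is at least 93): (a) 96 ≥ 93 — meets; (b) 95 ≥ 93 — meets; (c) 93 ≥ 93 — meets.
  Stage 1 is satisfied; the onus moves to the operator.
Stage 2 (operator, the balance of probabilities, weight exceeds 50): (d) 51 (subscriber's 89 disregarded) > 50 — meets.
  Stage 2 carried; the burden remains with the operator.
Stage 3 (operator, the balance of probabilities, weight exceeds 50): (e) 53 (subscriber's 79 disregarded) > 50 — meets.
  The operator carries Stage 3; the subscriber now bears the burden.
Stage 4 (subscriber, a scintilla of evidence, weight exceeds 10): (f) 14 (operator's 64 disregarded) > 10 — meets.
  All elements met. The subscriber retains the burden for Stage 5.
Stage 5 (subscriber, a scintilla of evidence, weight exceeds 10): (g) 14 > 10 — meets.
  Stage 5 carried; the final stage is satisfied.
With every stage satisfied, the subscriber prevails.

subscriber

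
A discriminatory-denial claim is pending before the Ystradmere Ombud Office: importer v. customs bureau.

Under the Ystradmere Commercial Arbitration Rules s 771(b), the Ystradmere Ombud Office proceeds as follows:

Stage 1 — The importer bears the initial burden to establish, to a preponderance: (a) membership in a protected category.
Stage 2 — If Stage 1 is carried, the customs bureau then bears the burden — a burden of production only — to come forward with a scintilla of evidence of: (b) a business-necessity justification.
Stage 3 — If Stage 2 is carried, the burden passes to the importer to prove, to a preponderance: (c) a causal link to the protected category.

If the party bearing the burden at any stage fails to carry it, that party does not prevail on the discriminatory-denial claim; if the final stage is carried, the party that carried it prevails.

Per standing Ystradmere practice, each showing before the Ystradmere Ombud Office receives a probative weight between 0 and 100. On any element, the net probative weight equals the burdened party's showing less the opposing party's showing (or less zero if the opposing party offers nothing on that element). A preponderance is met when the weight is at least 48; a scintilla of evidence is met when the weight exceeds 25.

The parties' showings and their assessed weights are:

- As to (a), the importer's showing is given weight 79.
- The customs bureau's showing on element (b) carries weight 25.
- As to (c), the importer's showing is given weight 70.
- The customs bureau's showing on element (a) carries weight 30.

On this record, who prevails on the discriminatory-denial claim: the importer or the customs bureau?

importer

Stage 1 (importer, a preponderance, weight is at least 48): (a) net 79−30=49 ≥ 48 — meets.
  Stage 1 is satisfied; the onus moves to the customs bureau.
Stage 2 (customs bureau, a scintilla of evidence, weight exceeds 25): (b) 25 ≤ 25 — fails.
  Not every element is met, so the customs bureau fails to carry Stage 2.
The importer prevails.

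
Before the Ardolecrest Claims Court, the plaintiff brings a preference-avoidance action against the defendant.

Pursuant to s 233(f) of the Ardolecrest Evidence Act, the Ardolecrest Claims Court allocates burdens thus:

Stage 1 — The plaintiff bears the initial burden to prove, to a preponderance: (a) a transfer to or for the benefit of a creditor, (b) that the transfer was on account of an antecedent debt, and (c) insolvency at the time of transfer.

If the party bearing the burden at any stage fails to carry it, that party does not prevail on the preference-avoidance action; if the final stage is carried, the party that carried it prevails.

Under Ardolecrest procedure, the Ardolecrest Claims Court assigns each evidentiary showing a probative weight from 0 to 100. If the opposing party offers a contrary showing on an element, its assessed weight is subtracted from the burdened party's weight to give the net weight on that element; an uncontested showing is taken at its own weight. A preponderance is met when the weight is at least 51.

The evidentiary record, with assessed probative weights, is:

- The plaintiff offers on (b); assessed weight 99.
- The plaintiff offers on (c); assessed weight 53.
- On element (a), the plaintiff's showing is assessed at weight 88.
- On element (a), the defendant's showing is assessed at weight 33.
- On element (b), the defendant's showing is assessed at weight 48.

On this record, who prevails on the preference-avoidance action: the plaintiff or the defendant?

At Stage 1 the plaintiff must meet a preponderance (weight is at least 51): on (a) the weight is 88 less the opposing 33 gives net 55, which does reach 51, so (a) meets the standard; on (b) the weight is 99 less the opposing 48 gives net 51, which does reach 51, so (b) meets the standard; on (c) the weight is 53, ≥ 51, so (c) meets the standard.
  All elements met at the final stage.
Every stage carried; the plaintiff prevails.

plaintiff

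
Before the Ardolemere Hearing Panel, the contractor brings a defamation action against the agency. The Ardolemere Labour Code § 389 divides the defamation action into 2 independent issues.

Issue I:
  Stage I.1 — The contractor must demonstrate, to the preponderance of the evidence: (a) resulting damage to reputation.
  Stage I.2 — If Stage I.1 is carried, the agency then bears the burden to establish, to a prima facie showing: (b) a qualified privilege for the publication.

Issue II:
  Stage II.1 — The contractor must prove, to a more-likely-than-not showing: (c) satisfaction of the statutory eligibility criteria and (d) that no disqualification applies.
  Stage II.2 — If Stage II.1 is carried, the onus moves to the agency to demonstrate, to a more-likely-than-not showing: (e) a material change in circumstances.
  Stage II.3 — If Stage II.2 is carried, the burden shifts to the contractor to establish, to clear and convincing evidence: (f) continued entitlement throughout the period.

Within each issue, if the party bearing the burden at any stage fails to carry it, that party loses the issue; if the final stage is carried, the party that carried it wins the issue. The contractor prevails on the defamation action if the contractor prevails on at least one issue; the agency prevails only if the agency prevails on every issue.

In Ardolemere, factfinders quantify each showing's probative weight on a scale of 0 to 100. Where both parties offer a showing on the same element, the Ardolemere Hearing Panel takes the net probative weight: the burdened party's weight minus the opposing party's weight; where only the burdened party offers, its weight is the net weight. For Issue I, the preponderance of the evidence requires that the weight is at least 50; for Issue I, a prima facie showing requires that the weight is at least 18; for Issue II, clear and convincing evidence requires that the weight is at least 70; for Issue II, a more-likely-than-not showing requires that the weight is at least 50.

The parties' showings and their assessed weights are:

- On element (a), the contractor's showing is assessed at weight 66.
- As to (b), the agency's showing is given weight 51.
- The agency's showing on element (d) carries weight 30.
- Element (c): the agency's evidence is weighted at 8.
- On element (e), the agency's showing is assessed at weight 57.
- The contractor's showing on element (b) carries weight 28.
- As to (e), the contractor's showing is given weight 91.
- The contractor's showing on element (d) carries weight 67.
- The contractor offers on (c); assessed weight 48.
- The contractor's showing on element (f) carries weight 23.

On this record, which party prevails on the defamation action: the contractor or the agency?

— Issue I —
At Stage I.1 the contractor must meet the preponderance of the evidence (weight is at least 50): on (a) the weight is 66, ≥ 50, so (a) meets the standard.
  Stage I.1 is satisfied; the onus moves to the agency.
At Stage I.2 the agency must meet a prima facie showing (weight is at least 18): on (b) the weight is 51 less the opposing 28 gives net 23, which does reach 18, so (b) meets the standard.
  Stage I.2 carried; the final stage is satisfied.
All stages carried — the agency prevails on this issue.
— Issue II —
Stage II.1 (contractor, a more-likely-than-not showing, weight is at least 50): (c) net 48−8=40 < 50 — fails; (d) net 67−30=37 < 50 — fails.
  Stage II.1 not carried; the contractor fails its burden.
The analysis ends at Stage II.1; the agency prevails on this issue.
Per-issue: Issue I → agency; Issue II → agency. The contractor must prevail on at least one issue; overall, the agency prevails.

agency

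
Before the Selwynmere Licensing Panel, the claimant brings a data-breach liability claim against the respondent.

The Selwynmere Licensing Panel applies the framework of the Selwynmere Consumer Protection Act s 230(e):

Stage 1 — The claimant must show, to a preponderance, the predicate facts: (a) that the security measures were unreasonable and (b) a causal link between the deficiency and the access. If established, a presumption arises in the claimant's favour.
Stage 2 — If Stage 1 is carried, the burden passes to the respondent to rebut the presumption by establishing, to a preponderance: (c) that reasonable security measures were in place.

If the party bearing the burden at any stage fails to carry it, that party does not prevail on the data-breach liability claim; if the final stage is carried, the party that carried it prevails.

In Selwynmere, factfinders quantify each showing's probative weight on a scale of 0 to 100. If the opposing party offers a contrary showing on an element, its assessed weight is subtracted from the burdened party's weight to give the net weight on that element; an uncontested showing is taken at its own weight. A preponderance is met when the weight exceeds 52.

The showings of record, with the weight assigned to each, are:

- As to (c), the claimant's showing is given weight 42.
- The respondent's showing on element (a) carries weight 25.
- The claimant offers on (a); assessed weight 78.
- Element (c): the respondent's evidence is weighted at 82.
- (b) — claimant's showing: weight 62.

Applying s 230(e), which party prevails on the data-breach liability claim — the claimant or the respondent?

claimant

Stage 1 — burden on claimant; standard: a preponderance (weight exceeds 52).
    (a): 78 − 25 = 53 > 52 [met]
    (b): 62 > 52 [met]
  All elements met. The burden passes to the respondent.
Stage 2 — burden on respondent; standard: a preponderance (weight exceeds 52).
    (c): 82 − 42 = 40 ≤ 52 [not met]
  The respondent does not carry Stage 2.
So the claimant prevails.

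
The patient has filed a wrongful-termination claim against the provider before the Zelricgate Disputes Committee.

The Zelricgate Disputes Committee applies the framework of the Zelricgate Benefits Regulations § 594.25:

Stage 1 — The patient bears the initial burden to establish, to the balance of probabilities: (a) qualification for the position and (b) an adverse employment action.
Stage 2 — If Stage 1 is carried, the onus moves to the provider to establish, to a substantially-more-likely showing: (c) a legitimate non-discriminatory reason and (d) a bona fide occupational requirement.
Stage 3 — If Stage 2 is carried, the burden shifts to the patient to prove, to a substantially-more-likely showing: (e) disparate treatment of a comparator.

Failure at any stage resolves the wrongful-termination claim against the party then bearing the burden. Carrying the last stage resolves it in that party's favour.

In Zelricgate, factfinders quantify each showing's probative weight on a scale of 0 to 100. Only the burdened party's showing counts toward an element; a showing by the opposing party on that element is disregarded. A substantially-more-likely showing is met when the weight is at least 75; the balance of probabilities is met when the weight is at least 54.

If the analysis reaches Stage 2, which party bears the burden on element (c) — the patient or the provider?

Stage 2's rule assigns the burden to the provider (to a substantially-more-likely showing).

provider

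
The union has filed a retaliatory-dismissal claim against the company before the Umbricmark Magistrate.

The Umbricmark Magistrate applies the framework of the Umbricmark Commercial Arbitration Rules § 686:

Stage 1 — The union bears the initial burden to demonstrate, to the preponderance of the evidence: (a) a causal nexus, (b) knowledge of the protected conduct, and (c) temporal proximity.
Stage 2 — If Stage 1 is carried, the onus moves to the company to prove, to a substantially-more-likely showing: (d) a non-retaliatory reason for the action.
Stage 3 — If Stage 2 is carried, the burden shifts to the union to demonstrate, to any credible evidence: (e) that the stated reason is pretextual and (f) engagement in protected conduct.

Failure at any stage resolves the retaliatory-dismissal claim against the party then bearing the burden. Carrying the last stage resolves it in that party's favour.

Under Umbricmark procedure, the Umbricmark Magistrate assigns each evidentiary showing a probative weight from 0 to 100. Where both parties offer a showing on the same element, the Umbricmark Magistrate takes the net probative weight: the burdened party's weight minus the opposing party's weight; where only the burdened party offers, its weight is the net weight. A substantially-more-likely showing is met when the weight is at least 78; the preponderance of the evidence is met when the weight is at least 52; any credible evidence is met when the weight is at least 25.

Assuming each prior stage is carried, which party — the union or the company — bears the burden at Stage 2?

company

Stage 2's rule assigns the burden to the company (to a substantially-more-likely showing).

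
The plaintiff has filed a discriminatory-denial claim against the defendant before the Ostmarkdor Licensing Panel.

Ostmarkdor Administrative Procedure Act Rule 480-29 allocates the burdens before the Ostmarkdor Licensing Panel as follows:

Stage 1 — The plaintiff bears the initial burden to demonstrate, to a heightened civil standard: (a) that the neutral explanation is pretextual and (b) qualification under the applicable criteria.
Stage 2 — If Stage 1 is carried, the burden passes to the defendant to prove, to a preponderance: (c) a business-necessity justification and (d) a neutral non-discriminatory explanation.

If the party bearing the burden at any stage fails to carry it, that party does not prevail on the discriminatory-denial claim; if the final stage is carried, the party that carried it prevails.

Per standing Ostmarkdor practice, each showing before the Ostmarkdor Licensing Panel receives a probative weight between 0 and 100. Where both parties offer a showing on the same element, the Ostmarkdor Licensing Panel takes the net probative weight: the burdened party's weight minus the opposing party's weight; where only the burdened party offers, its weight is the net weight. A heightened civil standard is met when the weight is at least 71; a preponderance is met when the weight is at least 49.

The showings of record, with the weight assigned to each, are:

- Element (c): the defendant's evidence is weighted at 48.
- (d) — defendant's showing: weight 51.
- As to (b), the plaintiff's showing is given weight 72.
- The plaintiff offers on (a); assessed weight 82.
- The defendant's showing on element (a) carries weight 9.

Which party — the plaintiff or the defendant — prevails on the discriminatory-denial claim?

Stage 1 — burden on plaintiff; standard: a heightened civil standard (weight is at least 71).
    (a): 82 − 9 = 73 ≥ 71 [met]
    (b): 72 ≥ 71 [met]
  Stage 1 is satisfied; the onus moves to the defendant.
Stage 2 — burden on defendant; standard: a preponderance (weight is at least 49).
    (c): 48 < 49 [not met]
    (d): 51 ≥ 49 [met]
  Stage 2 not carried; the defendant fails its burden.
The plaintiff prevails.

plaintiff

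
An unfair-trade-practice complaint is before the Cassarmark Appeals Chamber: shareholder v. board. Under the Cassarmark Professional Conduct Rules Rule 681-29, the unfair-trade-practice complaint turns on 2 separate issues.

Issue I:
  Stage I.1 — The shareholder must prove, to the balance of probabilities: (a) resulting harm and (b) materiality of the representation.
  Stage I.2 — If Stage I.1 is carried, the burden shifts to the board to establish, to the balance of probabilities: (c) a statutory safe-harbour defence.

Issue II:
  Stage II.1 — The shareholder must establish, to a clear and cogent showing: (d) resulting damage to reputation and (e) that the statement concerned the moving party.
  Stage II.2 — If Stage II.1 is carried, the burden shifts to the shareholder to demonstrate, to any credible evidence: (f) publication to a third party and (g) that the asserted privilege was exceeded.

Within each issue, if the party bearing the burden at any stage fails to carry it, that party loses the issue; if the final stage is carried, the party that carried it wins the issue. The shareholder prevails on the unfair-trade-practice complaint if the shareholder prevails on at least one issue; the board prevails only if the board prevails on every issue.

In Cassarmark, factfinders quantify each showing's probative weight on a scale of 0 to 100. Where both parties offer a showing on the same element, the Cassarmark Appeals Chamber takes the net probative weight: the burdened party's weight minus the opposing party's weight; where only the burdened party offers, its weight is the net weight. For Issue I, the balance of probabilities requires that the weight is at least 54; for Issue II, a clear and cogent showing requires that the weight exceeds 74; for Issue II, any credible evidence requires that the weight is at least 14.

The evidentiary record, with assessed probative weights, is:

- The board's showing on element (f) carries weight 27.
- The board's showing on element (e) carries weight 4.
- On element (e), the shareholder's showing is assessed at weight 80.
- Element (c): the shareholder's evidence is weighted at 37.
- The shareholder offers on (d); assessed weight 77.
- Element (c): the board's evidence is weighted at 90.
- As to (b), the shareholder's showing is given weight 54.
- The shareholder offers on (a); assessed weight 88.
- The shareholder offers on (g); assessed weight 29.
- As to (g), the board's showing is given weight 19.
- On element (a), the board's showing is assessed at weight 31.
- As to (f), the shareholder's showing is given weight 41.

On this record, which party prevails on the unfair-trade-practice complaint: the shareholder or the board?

— Issue I —
Stage I.1 (shareholder, the balance of probabilities, weight is at least 54): (a) net 88−31=57 ≥ 54 — meets; (b) 54 ≥ 54 — meets.
  Stage I.1 carried; the burden shifts to the board.
Stage I.2 (board, the balance of probabilities, weight is at least 54): (c) net 90−37=53 < 54 — fails.
  The board does not carry Stage I.2.
So the shareholder prevails on this issue.
— Issue II —
At Stage II.1 the shareholder must meet a clear and cogent showing (weight exceeds 74): on (d) the weight is 77, which does exceed 74, so (d) meets the standard; on (e) the weight is 80 less the opposing 4 gives net 76, > 74, so (e) meets the standard.
  Stage II.1 is satisfied; the shareholder continues to bear the burden.
At Stage II.2 the shareholder must meet any credible evidence (weight is at least 14): on (f) the weight is 41 less the opposing 27 gives net 14, ≥ 14, so (f) meets the standard; on (g) the weight is 29 less the opposing 19 gives net 10, < 14, so (g) does not meet the standard.
  Stage II.2 not carried; the shareholder fails its burden.
The board prevails on this issue.
Per-issue: Issue I → shareholder; Issue II → board. The shareholder must prevail on at least one issue; overall, the shareholder prevails.

shareholder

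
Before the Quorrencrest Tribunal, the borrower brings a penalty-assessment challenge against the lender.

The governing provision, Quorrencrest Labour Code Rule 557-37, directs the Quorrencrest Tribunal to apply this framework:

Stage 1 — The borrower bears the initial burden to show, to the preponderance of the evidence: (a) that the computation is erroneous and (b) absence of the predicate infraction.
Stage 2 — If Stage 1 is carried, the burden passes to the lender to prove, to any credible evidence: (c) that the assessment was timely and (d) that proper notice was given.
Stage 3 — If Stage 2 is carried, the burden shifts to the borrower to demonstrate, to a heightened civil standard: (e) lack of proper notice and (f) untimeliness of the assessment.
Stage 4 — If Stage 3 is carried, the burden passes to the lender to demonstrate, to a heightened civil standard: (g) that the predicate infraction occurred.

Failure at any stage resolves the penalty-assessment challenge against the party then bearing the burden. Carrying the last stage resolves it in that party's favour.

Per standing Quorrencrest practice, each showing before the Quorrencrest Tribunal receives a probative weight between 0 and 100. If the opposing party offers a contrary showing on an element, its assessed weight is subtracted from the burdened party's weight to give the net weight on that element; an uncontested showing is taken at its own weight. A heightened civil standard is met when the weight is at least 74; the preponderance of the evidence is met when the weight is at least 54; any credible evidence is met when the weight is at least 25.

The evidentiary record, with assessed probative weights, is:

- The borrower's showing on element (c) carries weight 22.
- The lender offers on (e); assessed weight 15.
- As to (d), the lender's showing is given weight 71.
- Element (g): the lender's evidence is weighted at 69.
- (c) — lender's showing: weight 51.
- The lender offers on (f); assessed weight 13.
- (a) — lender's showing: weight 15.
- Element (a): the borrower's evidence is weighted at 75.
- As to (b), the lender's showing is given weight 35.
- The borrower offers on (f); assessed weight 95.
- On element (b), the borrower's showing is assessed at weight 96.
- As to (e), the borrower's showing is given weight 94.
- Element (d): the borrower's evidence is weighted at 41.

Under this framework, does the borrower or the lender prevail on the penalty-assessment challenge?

At Stage 1 the borrower must meet the preponderance of the evidence (weight is at least 54): on (a) the weight is 75 less the opposing 15 gives net 60, ≥ 54, so (a) meets the standard; on (b) the weight is 96 less the opposing 35 gives net 61, ≥ 54, so (b) meets the standard.
  All elements met. The burden passes to the lender.
At Stage 2 the lender must meet any credible evidence (weight is at least 25): on (c) the weight is 51 less the opposing 22 gives net 29, ≥ 25, so (c) meets the standard; on (d) the weight is 71 less the opposing 41 gives net 30, ≥ 25, so (d) meets the standard.
  The lender carries Stage 2; the borrower now bears the burden.
At Stage 3 the borrower must meet a heightened civil standard (weight is at least 74): on (e) the weight is 94 less the opposing 15 gives net 79, which does reach 74, so (e) meets the standard; on (f) the weight is 95 less the opposing 13 gives net 82, ≥ 74, so (f) meets the standard.
  Stage 3 carried; the burden shifts to the lender.
At Stage 4 the lender must meet a heightened civil standard (weight is at least 74): on (g) the weight is 69, which does not reach 74, so (g) does not meet the standard.
  Stage 4 not carried; the lender fails its burden.
So the borrower prevails.

borrower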